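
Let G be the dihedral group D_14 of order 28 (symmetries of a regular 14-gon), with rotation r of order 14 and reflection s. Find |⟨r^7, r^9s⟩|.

|⟨r^7⟩| = 2 and |⟨r^9s⟩| = 2, so |H| is a multiple of lcm(2, 2) = 2 and divides |G| = 28.
Closing under the operation: H = {e, r^7, r^2s, r^9s}, so |H| = 4.

4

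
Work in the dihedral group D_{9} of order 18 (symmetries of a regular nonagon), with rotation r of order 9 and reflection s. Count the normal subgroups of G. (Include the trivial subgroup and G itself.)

G has 16 subgroups. Checking conjugation-invariance by order — order 1: 1/1 normal; order 2: 0/9 normal; order 3: 1/1 normal; order 6: 0/3 normal; order 9: 1/1 normal; order 18: 1/1 normal.
Total normal subgroups: 4.

4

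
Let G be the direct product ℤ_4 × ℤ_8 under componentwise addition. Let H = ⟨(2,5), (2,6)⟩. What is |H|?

16

|⟨(2,5)⟩| = 8 and |⟨(2,6)⟩| = 4, so |H| is a multiple of lcm(8, 4) = 8 and divides |G| = 32.
Closing under the operation: H = {(0,0), (0,1), (0,2), (0,3), (0,4), (0,5), (0,6), (0,7), (2,0), (2,1), (2,2), (2,3), (2,4), (2,5), (2,6), (2,7)}, so |H| = 16.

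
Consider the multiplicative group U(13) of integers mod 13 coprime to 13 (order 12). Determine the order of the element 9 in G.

3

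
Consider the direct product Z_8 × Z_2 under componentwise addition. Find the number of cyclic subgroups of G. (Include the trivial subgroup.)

8

Group the elements of G by the cyclic subgroup they generate; each cyclic subgroup of order d accounts for φ(d) elements.
Cyclic subgroups by order — order 1: 1; order 2: 3; order 4: 2; order 8: 2.
Total: 8.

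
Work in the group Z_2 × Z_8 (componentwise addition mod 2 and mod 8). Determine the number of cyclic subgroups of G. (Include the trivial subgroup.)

8

Group the elements of G by the cyclic subgroup they generate; each cyclic subgroup of order d accounts for φ(d) elements.
Cyclic subgroups by order — order 1: 1; order 2: 3; order 4: 2; order 8: 2.
Total: 8.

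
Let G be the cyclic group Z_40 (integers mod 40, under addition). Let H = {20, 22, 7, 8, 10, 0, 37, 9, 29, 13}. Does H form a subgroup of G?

No

37 ∈ H but its inverse 3 ∉ H, so H is not a subgroup.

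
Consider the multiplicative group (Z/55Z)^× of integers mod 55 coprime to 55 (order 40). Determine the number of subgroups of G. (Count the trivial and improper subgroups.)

16

|G| = 40, so by Lagrange every subgroup order divides 40. Divisors: 1, 2, 4, 5, 8, 10, 20, 40.
Subgroups by order — order 1: 1; order 2: 3; order 4: 3; order 5: 1; order 8: 1; order 10: 3; order 20: 3; order 40: 1.
Total: 1 + 3 + 3 + 1 + 1 + 3 + 3 + 1 = 16.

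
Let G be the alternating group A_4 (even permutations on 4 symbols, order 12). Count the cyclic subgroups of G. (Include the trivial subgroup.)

Group the elements of G by the cyclic subgroup they generate; each cyclic subgroup of order d accounts for φ(d) elements.
Cyclic subgroups by order — order 1: 1; order 2: 3; order 3: 4.
Total: 8.

8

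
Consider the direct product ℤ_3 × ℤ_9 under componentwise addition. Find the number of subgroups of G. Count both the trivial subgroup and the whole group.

|G| = 27, so by Lagrange every subgroup order divides 27. Divisors: 1, 3, 9, 27.
Subgroups by order — order 1: 1; order 3: 4; order 9: 4; order 27: 1.
Total: 1 + 4 + 4 + 1 = 10.

10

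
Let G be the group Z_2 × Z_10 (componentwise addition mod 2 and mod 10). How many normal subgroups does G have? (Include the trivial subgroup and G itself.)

10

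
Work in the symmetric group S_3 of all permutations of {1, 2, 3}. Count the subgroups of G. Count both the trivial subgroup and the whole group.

|G| = 6, so by Lagrange every subgroup order divides 6. Divisors: 1, 2, 3, 6.
Subgroups by order — order 1: 1; order 2: 3; order 3: 1; order 6: 1.
Total: 1 + 3 + 1 + 1 = 6.

6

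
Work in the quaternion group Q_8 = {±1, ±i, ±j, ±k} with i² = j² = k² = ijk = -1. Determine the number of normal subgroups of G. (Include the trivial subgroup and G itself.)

G has 6 subgroups. Checking conjugation-invariance by order — order 1: 1/1 normal; order 2: 1/1 normal; order 4: 3/3 normal; order 8: 1/1 normal.
Total normal subgroups: 6.

6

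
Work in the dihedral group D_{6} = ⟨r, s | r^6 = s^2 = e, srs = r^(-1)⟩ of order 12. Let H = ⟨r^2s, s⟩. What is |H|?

6

|⟨r^2s⟩| = 2 and |⟨s⟩| = 2, so |H| is a multiple of lcm(2, 2) = 2 and divides |G| = 12.
Closing under the operation: H = {e, r^2, r^4, s, r^2s, r^4s}, so |H| = 6.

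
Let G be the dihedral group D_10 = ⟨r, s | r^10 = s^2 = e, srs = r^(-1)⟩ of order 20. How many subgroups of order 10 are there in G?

|G| = 20 and 10 | 20, so subgroups of order 10 are possible by Lagrange.
The subgroups of order 10 are: {e, r, r^2, r^3, r^4, r^5, r^6, r^7, r^8, r^9}; {e, r^2, r^4, r^6, r^8, s, r^2s, r^4s, r^6s, r^8s}; {e, r^2, r^4, r^6, r^8, rs, r^3s, r^5s, r^7s, r^9s}.
So G has 3 subgroups of order 10.

3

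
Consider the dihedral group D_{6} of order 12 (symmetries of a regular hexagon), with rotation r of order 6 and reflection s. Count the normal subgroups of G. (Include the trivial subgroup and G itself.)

G has 16 subgroups. Checking conjugation-invariance by order — order 1: 1/1 normal; order 2: 1/7 normal; order 3: 1/1 normal; order 4: 0/3 normal; order 6: 3/3 normal; order 12: 1/1 normal.
Total normal subgroups: 7.

7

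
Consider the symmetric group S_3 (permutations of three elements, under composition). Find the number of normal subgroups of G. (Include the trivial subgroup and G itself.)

3

G has 6 subgroups. Checking conjugation-invariance by order — order 1: 1/1 normal; order 2: 0/3 normal; order 3: 1/1 normal; order 6: 1/1 normal.
Total normal subgroups: 3.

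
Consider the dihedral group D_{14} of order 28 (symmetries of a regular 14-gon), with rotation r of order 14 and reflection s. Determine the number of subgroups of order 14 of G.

3

|G| = 28 and 14 | 28, so subgroups of order 14 are possible by Lagrange.
The subgroups of order 14 are: {e, r, r^2, r^3, r^4, r^5, r^6, r^7, r^8, r^9, r^10, r^11, r^12, r^13}; {e, r^2, r^4, r^6, r^8, r^10, r^12, s, r^2s, r^4s, r^6s, r^8s, r^10s, r^12s}; {e, r^2, r^4, r^6, r^8, r^10, r^12, rs, r^3s, r^5s, r^7s, r^9s, r^11s, r^13s}.
So G has 3 subgroups of order 14.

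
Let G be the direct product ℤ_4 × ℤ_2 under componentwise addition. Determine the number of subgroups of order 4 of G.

3

|G| = 8 and 4 | 8, so subgroups of order 4 are possible by Lagrange.
The subgroups of order 4 are: {(0,0), (0,1), (2,0), (2,1)}; {(0,0), (1,0), (2,0), (3,0)}; {(0,0), (1,1), (2,0), (3,1)}.
So G has 3 subgroups of order 4.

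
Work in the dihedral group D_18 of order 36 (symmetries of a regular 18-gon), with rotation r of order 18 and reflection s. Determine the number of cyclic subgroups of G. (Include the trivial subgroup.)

A cyclic subgroup of order d is generated by each of its φ(d) elements of order d, so the cyclic subgroups of order d number (#elements of order d)/φ(d).
Cyclic subgroups by order — order 1: 1; order 2: 19; order 3: 1; order 6: 1; order 9: 1; order 18: 1.
Total: 24.

24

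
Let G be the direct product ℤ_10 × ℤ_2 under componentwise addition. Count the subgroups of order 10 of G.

|G| = 20 and 10 | 20, so subgroups of order 10 are possible by Lagrange.
The subgroups of order 10 are: {(0,0), (0,1), (2,0), (2,1), (4,0), (4,1), (6,0), (6,1), (8,0), (8,1)}; {(0,0), (1,0), (2,0), (3,0), (4,0), (5,0), (6,0), (7,0), (8,0), (9,0)}; {(0,0), (1,1), (2,0), (3,1), (4,0), (5,1), (6,0), (7,1), (8,0), (9,1)}.
So G has 3 subgroups of order 10.

3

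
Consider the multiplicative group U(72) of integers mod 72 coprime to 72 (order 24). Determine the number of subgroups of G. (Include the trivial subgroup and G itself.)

32

|G| = 24, so by Lagrange every subgroup order divides 24. Divisors: 1, 2, 3, 4, 6, 8, 12, 24.
Subgroups by order — order 1: 1; order 2: 7; order 3: 1; order 4: 7; order 6: 7; order 8: 1; order 12: 7; order 24: 1.
Total: 1 + 7 + 1 + 7 + 7 + 1 + 7 + 1 = 32.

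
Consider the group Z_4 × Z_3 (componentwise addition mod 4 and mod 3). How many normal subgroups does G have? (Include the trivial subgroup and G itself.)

6

G is abelian, so every subgroup is normal.
G has 6 subgroups in total, hence 6 normal subgroups.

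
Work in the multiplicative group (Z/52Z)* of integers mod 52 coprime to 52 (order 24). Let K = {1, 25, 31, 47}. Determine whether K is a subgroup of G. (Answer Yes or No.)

Yes

|K| = 4 divides |G| = 24, consistent with Lagrange.
K contains the identity, every element's inverse is in K, and K is closed under ·: it is a subgroup.
In fact K = ⟨47⟩.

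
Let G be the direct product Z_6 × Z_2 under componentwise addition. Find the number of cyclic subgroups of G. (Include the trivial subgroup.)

8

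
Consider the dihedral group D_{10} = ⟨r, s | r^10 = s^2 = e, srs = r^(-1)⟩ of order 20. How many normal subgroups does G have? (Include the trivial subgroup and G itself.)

G has 22 subgroups. Checking conjugation-invariance by order — order 1: 1/1 normal; order 2: 1/11 normal; order 4: 0/5 normal; order 5: 1/1 normal; order 10: 3/3 normal; order 20: 1/1 normal.
Total normal subgroups: 7.

7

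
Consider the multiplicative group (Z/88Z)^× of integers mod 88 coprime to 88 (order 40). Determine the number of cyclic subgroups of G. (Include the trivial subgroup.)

Each element a generates a cyclic subgroup ⟨a⟩; distinct elements may generate the same one (a cyclic group of order d has φ(d) generators).
Cyclic subgroups by order — order 1: 1; order 2: 7; order 5: 1; order 10: 7.
Total: 16.

16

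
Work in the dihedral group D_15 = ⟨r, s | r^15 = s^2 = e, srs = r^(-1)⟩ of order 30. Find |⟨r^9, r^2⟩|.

15

|⟨r^9⟩| = 5 and |⟨r^2⟩| = 15, so |H| is a multiple of lcm(5, 15) = 15 and divides |G| = 30.
Closing under the operation: H = {e, r, r^2, r^3, r^4, r^5, r^6, r^7, r^8, r^9, r^10, r^11, r^12, r^13, r^14}, so |H| = 15.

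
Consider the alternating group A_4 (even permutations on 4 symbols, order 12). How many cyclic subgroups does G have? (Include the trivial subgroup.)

A cyclic subgroup of order d is generated by each of its φ(d) elements of order d, so the cyclic subgroups of order d number (#elements of order d)/φ(d).
Cyclic subgroups by order — order 1: 1; order 2: 3; order 3: 4.
Total: 8.

8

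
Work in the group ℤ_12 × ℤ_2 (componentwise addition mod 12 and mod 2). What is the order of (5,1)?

The order of (5,1) in Z_12 × Z_2 is lcm(ord(5) in Z_12, ord(1) in Z_2).
ord(5) = 12 and ord(1) = 2, so |⟨(5,1)⟩| = lcm(12, 2) = 12.

12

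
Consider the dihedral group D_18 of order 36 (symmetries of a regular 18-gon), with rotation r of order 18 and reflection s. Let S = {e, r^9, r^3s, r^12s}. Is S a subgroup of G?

Yes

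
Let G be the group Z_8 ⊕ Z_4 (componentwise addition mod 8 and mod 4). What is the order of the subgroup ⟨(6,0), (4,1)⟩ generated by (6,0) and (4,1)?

16

|⟨(6,0)⟩| = 4 and |⟨(4,1)⟩| = 4, so |H| is a multiple of lcm(4, 4) = 4 and divides |G| = 32.
Closing under the operation: H = {(0,0), (0,1), (0,2), (0,3), (2,0), (2,1), (2,2), (2,3), (4,0), (4,1), (4,2), (4,3), (6,0), (6,1), (6,2), (6,3)}, so |H| = 16.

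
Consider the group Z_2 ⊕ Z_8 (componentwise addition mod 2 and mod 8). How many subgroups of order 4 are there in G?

3

|G| = 16 and 4 | 16, so subgroups of order 4 are possible by Lagrange.
The subgroups of order 4 are: {(0,0), (0,2), (0,4), (0,6)}; {(0,0), (0,4), (1,0), (1,4)}; {(0,0), (0,4), (1,2), (1,6)}.
So G has 3 subgroups of order 4.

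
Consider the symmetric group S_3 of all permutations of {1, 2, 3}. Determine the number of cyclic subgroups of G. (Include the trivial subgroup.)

A cyclic subgroup of order d is generated by each of its φ(d) elements of order d, so the cyclic subgroups of order d number (#elements of order d)/φ(d).
Cyclic subgroups by order — order 1: 1; order 2: 3; order 3: 1.
Total: 5.

5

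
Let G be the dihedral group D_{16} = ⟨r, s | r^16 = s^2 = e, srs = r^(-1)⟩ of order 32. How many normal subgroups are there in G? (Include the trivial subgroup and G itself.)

G has 36 subgroups. Checking conjugation-invariance by order — order 1: 1/1 normal; order 2: 1/17 normal; order 4: 1/9 normal; order 8: 1/5 normal; order 16: 3/3 normal; order 32: 1/1 normal.
Total normal subgroups: 8.

8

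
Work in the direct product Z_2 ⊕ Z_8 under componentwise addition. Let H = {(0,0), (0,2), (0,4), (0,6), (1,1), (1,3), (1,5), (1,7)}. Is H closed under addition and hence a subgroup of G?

Yes

|H| = 8 divides |G| = 16, consistent with Lagrange.
H contains the identity, every element's inverse is in H, and H is closed under +: it is a subgroup.
In fact H = ⟨(1,5)⟩.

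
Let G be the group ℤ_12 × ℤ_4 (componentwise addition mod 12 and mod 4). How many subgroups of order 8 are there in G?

|G| = 48 and 8 | 48, so subgroups of order 8 are possible by Lagrange.
The subgroups of order 8 are: {(0,0), (0,1), (0,2), (0,3), (6,0), (6,1), (6,2), (6,3)}; {(0,0), (0,2), (3,0), (3,2), (6,0), (6,2), (9,0), (9,2)}; {(0,0), (0,2), (3,1), (3,3), (6,0), (6,2), (9,1), (9,3)}.
So G has 3 subgroups of order 8.

3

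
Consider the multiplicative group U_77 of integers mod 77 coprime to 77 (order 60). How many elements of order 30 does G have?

24

Enumerating element orders in G gives 24 elements of order 30.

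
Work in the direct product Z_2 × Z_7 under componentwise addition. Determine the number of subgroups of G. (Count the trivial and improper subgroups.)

|G| = 14, so by Lagrange every subgroup order divides 14. Divisors: 1, 2, 7, 14.
Subgroups by order — order 1: 1; order 2: 1; order 7: 1; order 14: 1.
Total: 1 + 1 + 1 + 1 = 4.

4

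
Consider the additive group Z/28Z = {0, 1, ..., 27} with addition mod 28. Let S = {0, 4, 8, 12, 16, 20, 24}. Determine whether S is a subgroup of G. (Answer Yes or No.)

Yes

|S| = 7 divides |G| = 28, consistent with Lagrange.
S contains the identity, every element's inverse is in S, and S is closed under +: it is a subgroup.
In fact S = ⟨16⟩.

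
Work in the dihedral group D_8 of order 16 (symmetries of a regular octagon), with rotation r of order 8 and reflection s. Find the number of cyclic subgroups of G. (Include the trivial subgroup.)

A cyclic subgroup of order d is generated by each of its φ(d) elements of order d, so the cyclic subgroups of order d number (#elements of order d)/φ(d).
Cyclic subgroups by order — order 1: 1; order 2: 9; order 4: 1; order 8: 1.
Total: 12.

12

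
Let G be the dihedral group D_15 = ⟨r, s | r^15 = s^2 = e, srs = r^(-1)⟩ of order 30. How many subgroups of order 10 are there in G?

3

|G| = 30 and 10 | 30, so subgroups of order 10 are possible by Lagrange.
The subgroups of order 10 are: {e, r^3, r^6, r^9, r^12, rs, r^4s, r^7s, r^10s, r^13s}; {e, r^3, r^6, r^9, r^12, r^2s, r^5s, r^8s, r^11s, r^14s}; {e, r^3, r^6, r^9, r^12, s, r^3s, r^6s, r^9s, r^12s}.
So G has 3 subgroups of order 10.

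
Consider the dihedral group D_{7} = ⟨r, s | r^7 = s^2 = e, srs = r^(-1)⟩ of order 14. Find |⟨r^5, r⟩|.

7

|⟨r^5⟩| = 7 and |⟨r⟩| = 7, so |H| is a multiple of lcm(7, 7) = 7 and divides |G| = 14.
Closing under the operation: H = {e, r, r^2, r^3, r^4, r^5, r^6}, so |H| = 7.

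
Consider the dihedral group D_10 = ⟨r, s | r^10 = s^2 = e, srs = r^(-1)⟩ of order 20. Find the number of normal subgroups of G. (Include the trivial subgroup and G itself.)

7

G has 22 subgroups. Checking conjugation-invariance by order — order 1: 1/1 normal; order 2: 1/11 normal; order 4: 0/5 normal; order 5: 1/1 normal; order 10: 3/3 normal; order 20: 1/1 normal.
Total normal subgroups: 7.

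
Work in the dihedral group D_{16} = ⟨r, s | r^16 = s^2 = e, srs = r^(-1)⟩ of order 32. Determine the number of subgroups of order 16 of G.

3

|G| = 32 and 16 | 32, so subgroups of order 16 are possible by Lagrange.
The subgroups of order 16 are: {e, r, r^2, r^3, r^4, r^5, r^6, r^7, r^8, r^9, r^10, r^11, r^12, r^13, r^14, r^15}; {e, r^2, r^4, r^6, r^8, r^10, r^12, r^14, s, r^2s, r^4s, r^6s, r^8s, r^10s, r^12s, r^14s}; {e, r^2, r^4, r^6, r^8, r^10, r^12, r^14, rs, r^3s, r^5s, r^7s, r^9s, r^11s, r^13s, r^15s}.
So G has 3 subgroups of order 16.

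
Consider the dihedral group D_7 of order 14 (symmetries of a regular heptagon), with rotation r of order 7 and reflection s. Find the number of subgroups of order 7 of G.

1

|G| = 14 and 7 | 14, so subgroups of order 7 are possible by Lagrange.
The subgroups of order 7 are: {e, r, r^2, r^3, r^4, r^5, r^6}.
So G has 1 subgroup of order 7.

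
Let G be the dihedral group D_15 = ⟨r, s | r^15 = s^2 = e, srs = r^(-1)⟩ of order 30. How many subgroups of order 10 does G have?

3

|G| = 30 and 10 | 30, so subgroups of order 10 are possible by Lagrange.
The subgroups of order 10 are: {e, r^3, r^6, r^9, r^12, rs, r^4s, r^7s, r^10s, r^13s}; {e, r^3, r^6, r^9, r^12, r^2s, r^5s, r^8s, r^11s, r^14s}; {e, r^3, r^6, r^9, r^12, s, r^3s, r^6s, r^9s, r^12s}.
So G has 3 subgroups of order 10.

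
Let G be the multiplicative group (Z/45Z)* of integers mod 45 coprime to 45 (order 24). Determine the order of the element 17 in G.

Compute successive powers of 17 mod 45: 17, 19, 8, 1; 17^4 ≡ 1 (mod 45).
So |⟨17⟩| = 4.

4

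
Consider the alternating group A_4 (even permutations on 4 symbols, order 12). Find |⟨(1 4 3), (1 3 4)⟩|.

3

|⟨(1 4 3)⟩| = 3 and |⟨(1 3 4)⟩| = 3, so |H| is a multiple of lcm(3, 3) = 3 and divides |G| = 12.
Closing under the operation: H = {e, (1 3 4), (1 4 3)}, so |H| = 3.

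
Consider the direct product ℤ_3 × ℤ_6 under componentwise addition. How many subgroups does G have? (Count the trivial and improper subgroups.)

12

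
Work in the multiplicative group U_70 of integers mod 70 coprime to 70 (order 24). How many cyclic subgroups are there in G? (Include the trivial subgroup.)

12

A cyclic subgroup of order d is generated by each of its φ(d) elements of order d, so the cyclic subgroups of order d number (#elements of order d)/φ(d).
Cyclic subgroups by order — order 1: 1; order 2: 3; order 3: 1; order 4: 2; order 6: 3; order 12: 2.
Total: 12.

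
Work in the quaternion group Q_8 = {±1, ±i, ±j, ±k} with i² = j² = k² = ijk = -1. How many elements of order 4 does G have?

6

The elements of order 4 are: i, -i, j, -j, k, -k.
That's 6.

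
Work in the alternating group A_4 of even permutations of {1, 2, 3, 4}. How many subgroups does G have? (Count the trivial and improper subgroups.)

|G| = 12, so by Lagrange every subgroup order divides 12. Divisors: 1, 2, 3, 4, 6, 12.
Subgroups by order — order 1: 1; order 2: 3; order 3: 4; order 4: 1; order 6: 0; order 12: 1.
Total: 1 + 3 + 4 + 1 + 0 + 1 = 10.

10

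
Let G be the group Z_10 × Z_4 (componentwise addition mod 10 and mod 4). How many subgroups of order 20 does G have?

|G| = 40 and 20 | 40, so subgroups of order 20 are possible by Lagrange.
The subgroups of order 20 are: {(0,0), (0,1), (0,2), (0,3), (2,0), (2,1), (2,2), (2,3), (4,0), (4,1), (4,2), (4,3), (6,0), (6,1), (6,2), (6,3), (8,0), (8,1), (8,2), (8,3)}; {(0,0), (0,2), (1,0), (1,2), (2,0), (2,2), (3,0), (3,2), (4,0), (4,2), (5,0), (5,2), (6,0), (6,2), (7,0), (7,2), (8,0), (8,2), (9,0), (9,2)}; {(0,0), (0,2), (1,1), (1,3), (2,0), (2,2), (3,1), (3,3), (4,0), (4,2), (5,1), (5,3), (6,0), (6,2), (7,1), (7,3), (8,0), (8,2), (9,1), (9,3)}.
So G has 3 subgroups of order 20.

3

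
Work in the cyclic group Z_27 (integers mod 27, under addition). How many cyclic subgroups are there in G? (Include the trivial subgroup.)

A cyclic subgroup of order d is generated by each of its φ(d) elements of order d, so the cyclic subgroups of order d number (#elements of order d)/φ(d).
Cyclic subgroups by order — order 1: 1; order 3: 1; order 9: 1; order 27: 1.
Total: 4.

4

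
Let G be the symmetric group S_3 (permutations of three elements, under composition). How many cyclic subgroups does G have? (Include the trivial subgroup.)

5

Group the elements of G by the cyclic subgroup they generate; each cyclic subgroup of order d accounts for φ(d) elements.
Cyclic subgroups by order — order 1: 1; order 2: 3; order 3: 1.
Total: 5.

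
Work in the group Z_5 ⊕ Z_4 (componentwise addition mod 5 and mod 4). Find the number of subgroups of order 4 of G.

1

|G| = 20 and 4 | 20, so subgroups of order 4 are possible by Lagrange.
The subgroups of order 4 are: {(0,0), (0,1), (0,2), (0,3)}.
So G has 1 subgroup of order 4.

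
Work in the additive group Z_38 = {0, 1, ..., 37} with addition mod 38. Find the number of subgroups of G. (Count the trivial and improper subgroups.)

4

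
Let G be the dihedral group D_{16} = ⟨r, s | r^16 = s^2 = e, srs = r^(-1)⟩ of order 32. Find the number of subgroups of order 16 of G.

|G| = 32 and 16 | 32, so subgroups of order 16 are possible by Lagrange.
The subgroups of order 16 are: {e, r, r^2, r^3, r^4, r^5, r^6, r^7, r^8, r^9, r^10, r^11, r^12, r^13, r^14, r^15}; {e, r^2, r^4, r^6, r^8, r^10, r^12, r^14, s, r^2s, r^4s, r^6s, r^8s, r^10s, r^12s, r^14s}; {e, r^2, r^4, r^6, r^8, r^10, r^12, r^14, rs, r^3s, r^5s, r^7s, r^9s, r^11s, r^13s, r^15s}.
So G has 3 subgroups of order 16.

3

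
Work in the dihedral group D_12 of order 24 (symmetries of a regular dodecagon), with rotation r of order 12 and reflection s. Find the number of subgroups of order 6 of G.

5

|G| = 24 and 6 | 24, so subgroups of order 6 are possible by Lagrange.
The subgroups of order 6 are: {e, r^2, r^4, r^6, r^8, r^10}; {e, r^4, r^8, r^2s, r^6s, r^10s}; {e, r^4, r^8, r^3s, r^7s, r^11s}; {e, r^4, r^8, s, r^4s, r^8s}; … (5 in all).
So G has 5 subgroups of order 6.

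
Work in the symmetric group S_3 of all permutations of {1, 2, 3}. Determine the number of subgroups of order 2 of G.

3

|G| = 6 and 2 | 6, so subgroups of order 2 are possible by Lagrange.
The subgroups of order 2 are: {e, (1 2)}; {e, (1 3)}; {e, (2 3)}.
So G has 3 subgroups of order 2.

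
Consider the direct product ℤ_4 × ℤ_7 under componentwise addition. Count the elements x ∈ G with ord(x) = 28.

12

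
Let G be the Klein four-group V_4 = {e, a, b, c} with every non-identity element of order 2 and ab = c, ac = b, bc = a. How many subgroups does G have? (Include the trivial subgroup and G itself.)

5

|G| = 4, so by Lagrange every subgroup order divides 4. Divisors: 1, 2, 4.
Subgroups by order — order 1: 1; order 2: 3; order 4: 1.
Total: 1 + 3 + 1 = 5.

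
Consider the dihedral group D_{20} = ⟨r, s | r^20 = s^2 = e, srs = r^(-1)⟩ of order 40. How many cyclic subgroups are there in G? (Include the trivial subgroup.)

A cyclic subgroup of order d is generated by each of its φ(d) elements of order d, so the cyclic subgroups of order d number (#elements of order d)/φ(d).
Cyclic subgroups by order — order 1: 1; order 2: 21; order 4: 1; order 5: 1; order 10: 1; order 20: 1.
Total: 26.

26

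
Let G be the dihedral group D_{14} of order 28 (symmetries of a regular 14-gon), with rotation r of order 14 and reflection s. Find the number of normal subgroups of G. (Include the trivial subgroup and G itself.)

7

G has 28 subgroups. Checking conjugation-invariance by order — order 1: 1/1 normal; order 2: 1/15 normal; order 4: 0/7 normal; order 7: 1/1 normal; order 14: 3/3 normal; order 28: 1/1 normal.
Total normal subgroups: 7.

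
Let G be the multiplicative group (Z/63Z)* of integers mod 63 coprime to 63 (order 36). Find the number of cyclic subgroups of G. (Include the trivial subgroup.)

Each element a generates a cyclic subgroup ⟨a⟩; distinct elements may generate the same one (a cyclic group of order d has φ(d) generators).
Cyclic subgroups by order — order 1: 1; order 2: 3; order 3: 4; order 6: 12.
Total: 20.

20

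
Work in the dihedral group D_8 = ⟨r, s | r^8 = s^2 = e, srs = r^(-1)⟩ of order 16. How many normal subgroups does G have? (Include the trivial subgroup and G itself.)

G has 19 subgroups. Checking conjugation-invariance by order — order 1: 1/1 normal; order 2: 1/9 normal; order 4: 1/5 normal; order 8: 3/3 normal; order 16: 1/1 normal.
Total normal subgroups: 7.

7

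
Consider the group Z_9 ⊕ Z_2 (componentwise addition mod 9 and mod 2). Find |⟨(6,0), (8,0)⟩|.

|⟨(6,0)⟩| = 3 and |⟨(8,0)⟩| = 9, so |H| is a multiple of lcm(3, 9) = 9 and divides |G| = 18.
Closing under the operation: H = {(0,0), (1,0), (2,0), (3,0), (4,0), (5,0), (6,0), (7,0), (8,0)}, so |H| = 9.

9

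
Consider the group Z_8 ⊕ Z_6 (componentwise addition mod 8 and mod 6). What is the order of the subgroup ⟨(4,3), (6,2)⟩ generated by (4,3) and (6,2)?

24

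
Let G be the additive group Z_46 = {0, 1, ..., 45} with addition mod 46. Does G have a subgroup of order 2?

2 | 46. A subgroup of order 2 is {0, 23}.

Yes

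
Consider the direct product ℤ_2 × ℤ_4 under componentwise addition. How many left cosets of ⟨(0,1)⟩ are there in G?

2

|⟨(0,1)⟩| = 4 and |G| = 8.
By Lagrange, [G : H] = |G|/|H| = 8/4 = 2.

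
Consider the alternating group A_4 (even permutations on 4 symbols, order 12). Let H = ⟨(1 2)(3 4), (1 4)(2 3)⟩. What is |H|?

4

|⟨(1 2)(3 4)⟩| = 2 and |⟨(1 4)(2 3)⟩| = 2, so |H| is a multiple of lcm(2, 2) = 2 and divides |G| = 12.
Closing under the operation: H = {e, (1 2)(3 4), (1 3)(2 4), (1 4)(2 3)}, so |H| = 4.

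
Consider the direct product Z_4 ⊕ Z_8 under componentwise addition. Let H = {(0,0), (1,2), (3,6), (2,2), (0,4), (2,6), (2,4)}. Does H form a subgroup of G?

|H| = 7 does not divide |G| = 32, so by Lagrange H is not a subgroup.

No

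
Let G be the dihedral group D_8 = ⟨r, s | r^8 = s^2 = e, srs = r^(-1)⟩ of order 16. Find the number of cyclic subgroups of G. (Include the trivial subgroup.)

A cyclic subgroup of order d is generated by each of its φ(d) elements of order d, so the cyclic subgroups of order d number (#elements of order d)/φ(d).
Cyclic subgroups by order — order 1: 1; order 2: 9; order 4: 1; order 8: 1.
Total: 12.

12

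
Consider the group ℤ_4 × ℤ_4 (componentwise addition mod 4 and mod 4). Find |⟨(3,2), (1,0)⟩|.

|⟨(3,2)⟩| = 4 and |⟨(1,0)⟩| = 4, so |H| is a multiple of lcm(4, 4) = 4 and divides |G| = 16.
Closing under the operation: H = {(0,0), (0,2), (1,0), (1,2), (2,0), (2,2), (3,0), (3,2)}, so |H| = 8.

8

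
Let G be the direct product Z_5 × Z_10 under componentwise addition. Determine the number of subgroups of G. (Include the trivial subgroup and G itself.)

|G| = 50, so by Lagrange every subgroup order divides 50. Divisors: 1, 2, 5, 10, 25, 50.
Subgroups by order — order 1: 1; order 2: 1; order 5: 6; order 10: 6; order 25: 1; order 50: 1.
Total: 1 + 1 + 6 + 6 + 1 + 1 = 16.

16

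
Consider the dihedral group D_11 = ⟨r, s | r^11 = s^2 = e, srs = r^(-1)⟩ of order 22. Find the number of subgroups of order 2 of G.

11

|G| = 22 and 2 | 22, so subgroups of order 2 are possible by Lagrange.
The subgroups of order 2 are: {e, r^10s}; {e, r^2s}; {e, r^3s}; {e, r^4s}; … (11 in all).
So G has 11 subgroups of order 2.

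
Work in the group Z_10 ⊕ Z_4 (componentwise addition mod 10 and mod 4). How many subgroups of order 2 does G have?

|G| = 40 and 2 | 40, so subgroups of order 2 are possible by Lagrange.
The subgroups of order 2 are: {(0,0), (0,2)}; {(0,0), (5,0)}; {(0,0), (5,2)}.
So G has 3 subgroups of order 2.

3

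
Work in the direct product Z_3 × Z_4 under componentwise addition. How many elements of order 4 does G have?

An element (a,b) has order lcm(ord(a), ord(b)); count pairs with lcm equal to 4.
Enumerating gives 2 such elements.

2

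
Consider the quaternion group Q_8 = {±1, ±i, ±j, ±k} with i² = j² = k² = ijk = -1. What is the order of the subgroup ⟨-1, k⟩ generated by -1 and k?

4

|⟨-1⟩| = 2 and |⟨k⟩| = 4, so |H| is a multiple of lcm(2, 4) = 4 and divides |G| = 8.
Closing under the operation: H = {1, -1, k, -k}, so |H| = 4.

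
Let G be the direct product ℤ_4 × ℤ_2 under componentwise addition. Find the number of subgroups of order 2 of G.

|G| = 8 and 2 | 8, so subgroups of order 2 are possible by Lagrange.
The subgroups of order 2 are: {(0,0), (0,1)}; {(0,0), (2,0)}; {(0,0), (2,1)}.
So G has 3 subgroups of order 2.

3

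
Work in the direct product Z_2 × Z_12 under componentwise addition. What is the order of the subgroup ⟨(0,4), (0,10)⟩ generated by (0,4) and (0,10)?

|⟨(0,4)⟩| = 3 and |⟨(0,10)⟩| = 6, so |H| is a multiple of lcm(3, 6) = 6 and divides |G| = 24.
Closing under the operation: H = {(0,0), (0,2), (0,4), (0,6), (0,8), (0,10)}, so |H| = 6.

6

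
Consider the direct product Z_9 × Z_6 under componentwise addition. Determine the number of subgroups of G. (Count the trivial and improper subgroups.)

|G| = 54, so by Lagrange every subgroup order divides 54. Divisors: 1, 2, 3, 6, 9, 18, 27, 54.
Subgroups by order — order 1: 1; order 2: 1; order 3: 4; order 6: 4; order 9: 4; order 18: 4; order 27: 1; order 54: 1.
Total: 1 + 1 + 4 + 4 + 4 + 4 + 1 + 1 = 20.

20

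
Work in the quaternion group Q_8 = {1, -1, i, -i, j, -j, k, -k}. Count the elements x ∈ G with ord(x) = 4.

The elements of order 4 are: i, -i, j, -j, k, -k.
That's 6.

6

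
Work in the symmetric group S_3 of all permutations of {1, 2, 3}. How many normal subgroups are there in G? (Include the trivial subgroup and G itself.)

3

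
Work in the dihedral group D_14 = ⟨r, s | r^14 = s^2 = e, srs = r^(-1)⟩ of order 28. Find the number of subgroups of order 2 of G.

|G| = 28 and 2 | 28, so subgroups of order 2 are possible by Lagrange.
The subgroups of order 2 are: {e, r^10s}; {e, r^11s}; {e, r^12s}; {e, r^13s}; … (15 in all).
So G has 15 subgroups of order 2.

15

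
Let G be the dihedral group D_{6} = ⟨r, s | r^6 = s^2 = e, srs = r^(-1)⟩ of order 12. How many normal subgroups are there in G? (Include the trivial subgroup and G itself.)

7

G has 16 subgroups. Checking conjugation-invariance by order — order 1: 1/1 normal; order 2: 1/7 normal; order 3: 1/1 normal; order 4: 0/3 normal; order 6: 3/3 normal; order 12: 1/1 normal.
Total normal subgroups: 7.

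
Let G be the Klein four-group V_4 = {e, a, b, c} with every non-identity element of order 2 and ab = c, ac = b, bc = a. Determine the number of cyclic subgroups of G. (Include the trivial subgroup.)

4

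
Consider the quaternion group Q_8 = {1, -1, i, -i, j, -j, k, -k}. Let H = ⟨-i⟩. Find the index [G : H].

2

|⟨-i⟩| = 4 and |G| = 8.
By Lagrange, [G : H] = |G|/|H| = 8/4 = 2.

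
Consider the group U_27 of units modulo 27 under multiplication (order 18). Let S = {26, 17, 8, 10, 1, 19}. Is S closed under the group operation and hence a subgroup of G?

|S| = 6 divides |G| = 18, consistent with Lagrange.
S contains the identity, every element's inverse is in S, and S is closed under ·: it is a subgroup.
In fact S = ⟨17⟩.

Yes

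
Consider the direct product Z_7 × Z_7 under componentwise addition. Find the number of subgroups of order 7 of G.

8

|G| = 49 and 7 | 49, so subgroups of order 7 are possible by Lagrange.
The subgroups of order 7 are: {(0,0), (0,1), (0,2), (0,3), (0,4), (0,5), (0,6)}; {(0,0), (1,0), (2,0), (3,0), (4,0), (5,0), (6,0)}; {(0,0), (1,1), (2,2), (3,3), (4,4), (5,5), (6,6)}; {(0,0), (1,2), (2,4), (3,6), (4,1), (5,3), (6,5)}; … (8 in all).
So G has 8 subgroups of order 7.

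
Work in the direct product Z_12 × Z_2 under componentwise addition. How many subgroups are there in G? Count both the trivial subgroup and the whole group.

|G| = 24, so by Lagrange every subgroup order divides 24. Divisors: 1, 2, 3, 4, 6, 8, 12, 24.
Subgroups by order — order 1: 1; order 2: 3; order 3: 1; order 4: 3; order 6: 3; order 8: 1; order 12: 3; order 24: 1.
Total: 1 + 3 + 1 + 3 + 3 + 1 + 3 + 1 = 16.

16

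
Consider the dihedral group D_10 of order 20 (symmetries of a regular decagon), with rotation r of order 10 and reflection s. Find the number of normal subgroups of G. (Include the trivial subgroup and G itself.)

7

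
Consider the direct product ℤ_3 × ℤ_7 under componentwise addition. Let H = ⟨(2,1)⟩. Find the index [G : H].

1

|⟨(2,1)⟩| = 21 and |G| = 21.
By Lagrange, [G : H] = |G|/|H| = 21/21 = 1.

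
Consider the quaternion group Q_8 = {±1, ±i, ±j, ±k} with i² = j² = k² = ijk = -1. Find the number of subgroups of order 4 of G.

|G| = 8 and 4 | 8, so subgroups of order 4 are possible by Lagrange.
The subgroups of order 4 are: {1, -1, i, -i}; {1, -1, j, -j}; {1, -1, k, -k}.
So G has 3 subgroups of order 4.

3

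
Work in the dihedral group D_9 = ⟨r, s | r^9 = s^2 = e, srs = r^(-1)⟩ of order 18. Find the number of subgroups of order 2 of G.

9

|G| = 18 and 2 | 18, so subgroups of order 2 are possible by Lagrange.
The subgroups of order 2 are: {e, r^2s}; {e, r^3s}; {e, r^4s}; {e, r^5s}; … (9 in all).
So G has 9 subgroups of order 2.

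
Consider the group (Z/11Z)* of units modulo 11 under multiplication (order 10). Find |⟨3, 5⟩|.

|⟨3⟩| = 5 and |⟨5⟩| = 5, so |H| is a multiple of lcm(5, 5) = 5 and divides |G| = 10.
Closing under the operation: H = {1, 3, 4, 5, 9}, so |H| = 5.

5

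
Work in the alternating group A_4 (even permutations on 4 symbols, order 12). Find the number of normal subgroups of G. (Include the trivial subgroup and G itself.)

3

G has 10 subgroups. Checking conjugation-invariance by order — order 1: 1/1 normal; order 2: 0/3 normal; order 3: 0/4 normal; order 4: 1/1 normal; order 12: 1/1 normal.
Total normal subgroups: 3.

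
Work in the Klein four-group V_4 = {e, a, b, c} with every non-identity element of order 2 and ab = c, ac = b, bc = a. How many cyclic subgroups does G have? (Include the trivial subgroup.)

A cyclic subgroup of order d is generated by each of its φ(d) elements of order d, so the cyclic subgroups of order d number (#elements of order d)/φ(d).
Cyclic subgroups by order — order 1: 1; order 2: 3.
Total: 4.

4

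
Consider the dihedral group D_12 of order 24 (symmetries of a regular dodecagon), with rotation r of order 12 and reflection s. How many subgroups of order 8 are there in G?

3

|G| = 24 and 8 | 24, so subgroups of order 8 are possible by Lagrange.
The subgroups of order 8 are: {e, r^3, r^6, r^9, rs, r^4s, r^7s, r^10s}; {e, r^3, r^6, r^9, r^2s, r^5s, r^8s, r^11s}; {e, r^3, r^6, r^9, s, r^3s, r^6s, r^9s}.
So G has 3 subgroups of order 8.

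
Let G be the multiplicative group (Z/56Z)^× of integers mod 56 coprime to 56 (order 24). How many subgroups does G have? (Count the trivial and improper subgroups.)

|G| = 24, so by Lagrange every subgroup order divides 24. Divisors: 1, 2, 3, 4, 6, 8, 12, 24.
Subgroups by order — order 1: 1; order 2: 7; order 3: 1; order 4: 7; order 6: 7; order 8: 1; order 12: 7; order 24: 1.
Total: 1 + 7 + 1 + 7 + 7 + 1 + 7 + 1 = 32.

32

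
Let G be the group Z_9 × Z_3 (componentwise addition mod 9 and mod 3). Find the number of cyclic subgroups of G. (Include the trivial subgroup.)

8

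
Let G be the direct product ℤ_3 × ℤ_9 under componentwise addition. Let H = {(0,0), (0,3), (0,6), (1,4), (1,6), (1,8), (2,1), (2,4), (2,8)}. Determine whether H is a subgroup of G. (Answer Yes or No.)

(2,4) ∈ H but its inverse (1,5) ∉ H, so H is not a subgroup.

No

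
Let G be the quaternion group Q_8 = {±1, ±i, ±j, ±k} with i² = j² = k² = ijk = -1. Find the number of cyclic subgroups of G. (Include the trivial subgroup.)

5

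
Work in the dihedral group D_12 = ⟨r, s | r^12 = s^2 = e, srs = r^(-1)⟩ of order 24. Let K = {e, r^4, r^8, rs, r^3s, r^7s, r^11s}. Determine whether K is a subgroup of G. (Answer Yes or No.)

No

|K| = 7 does not divide |G| = 24, so by Lagrange K is not a subgroup.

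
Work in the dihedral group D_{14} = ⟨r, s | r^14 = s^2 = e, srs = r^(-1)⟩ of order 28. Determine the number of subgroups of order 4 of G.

|G| = 28 and 4 | 28, so subgroups of order 4 are possible by Lagrange.
The subgroups of order 4 are: {e, r^7, r^3s, r^10s}; {e, r^7, r^4s, r^11s}; {e, r^7, r^5s, r^12s}; {e, r^7, r^6s, r^13s}; … (7 in all).
So G has 7 subgroups of order 4.

7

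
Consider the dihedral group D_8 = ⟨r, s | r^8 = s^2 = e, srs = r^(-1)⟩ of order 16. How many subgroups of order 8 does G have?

|G| = 16 and 8 | 16, so subgroups of order 8 are possible by Lagrange.
The subgroups of order 8 are: {e, r, r^2, r^3, r^4, r^5, r^6, r^7}; {e, r^2, r^4, r^6, s, r^2s, r^4s, r^6s}; {e, r^2, r^4, r^6, rs, r^3s, r^5s, r^7s}.
So G has 3 subgroups of order 8.

3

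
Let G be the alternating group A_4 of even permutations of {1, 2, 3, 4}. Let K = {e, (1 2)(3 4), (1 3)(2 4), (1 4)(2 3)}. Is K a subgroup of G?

Yes

|K| = 4 divides |G| = 12, consistent with Lagrange.
K contains the identity, every element's inverse is in K, and K is closed under ∘: it is a subgroup.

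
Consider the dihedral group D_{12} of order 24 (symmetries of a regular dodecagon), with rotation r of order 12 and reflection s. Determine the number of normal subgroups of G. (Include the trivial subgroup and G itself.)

G has 34 subgroups. Checking conjugation-invariance by order — order 1: 1/1 normal; order 2: 1/13 normal; order 3: 1/1 normal; order 4: 1/7 normal; order 6: 1/5 normal; order 8: 0/3 normal; order 12: 3/3 normal; order 24: 1/1 normal.
Total normal subgroups: 9.

9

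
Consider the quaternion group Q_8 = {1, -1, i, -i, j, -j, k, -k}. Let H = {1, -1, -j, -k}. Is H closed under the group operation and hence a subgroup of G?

-k ∈ H but its inverse k ∉ H, so H is not a subgroup.

No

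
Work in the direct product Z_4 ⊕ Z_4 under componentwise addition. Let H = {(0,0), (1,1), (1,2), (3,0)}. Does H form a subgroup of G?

No

(1,1) ∈ H but its inverse (3,3) ∉ H, so H is not a subgroup.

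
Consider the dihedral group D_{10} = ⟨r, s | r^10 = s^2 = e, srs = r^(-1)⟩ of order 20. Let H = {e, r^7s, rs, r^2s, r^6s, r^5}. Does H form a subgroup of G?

|H| = 6 does not divide |G| = 20, so by Lagrange H is not a subgroup.

No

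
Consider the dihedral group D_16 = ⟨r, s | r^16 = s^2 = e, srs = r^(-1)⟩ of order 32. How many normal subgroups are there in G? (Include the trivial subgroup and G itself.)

8

G has 36 subgroups. Checking conjugation-invariance by order — order 1: 1/1 normal; order 2: 1/17 normal; order 4: 1/9 normal; order 8: 1/5 normal; order 16: 3/3 normal; order 32: 1/1 normal.
Total normal subgroups: 8.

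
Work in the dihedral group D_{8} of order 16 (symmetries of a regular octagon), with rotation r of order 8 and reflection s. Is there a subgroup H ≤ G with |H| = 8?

Yes

8 | 16. A subgroup of order 8 is {e, r, r^2, r^3, r^4, r^5, r^6, r^7}.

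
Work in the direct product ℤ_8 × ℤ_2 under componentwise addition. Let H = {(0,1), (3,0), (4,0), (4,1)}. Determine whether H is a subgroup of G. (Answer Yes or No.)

No

The identity (0,0) ∉ H, so H is not a subgroup.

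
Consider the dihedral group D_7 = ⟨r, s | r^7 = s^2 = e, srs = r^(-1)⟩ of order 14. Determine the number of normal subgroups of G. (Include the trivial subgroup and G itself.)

G has 10 subgroups. Checking conjugation-invariance by order — order 1: 1/1 normal; order 2: 0/7 normal; order 7: 1/1 normal; order 14: 1/1 normal.
Total normal subgroups: 3.

3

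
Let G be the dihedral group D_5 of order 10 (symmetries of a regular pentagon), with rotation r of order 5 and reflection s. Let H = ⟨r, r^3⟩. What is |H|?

5

|⟨r⟩| = 5 and |⟨r^3⟩| = 5, so |H| is a multiple of lcm(5, 5) = 5 and divides |G| = 10.
Closing under the operation: H = {e, r, r^2, r^3, r^4}, so |H| = 5.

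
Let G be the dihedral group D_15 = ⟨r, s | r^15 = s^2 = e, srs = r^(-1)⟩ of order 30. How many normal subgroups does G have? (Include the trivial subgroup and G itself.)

5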